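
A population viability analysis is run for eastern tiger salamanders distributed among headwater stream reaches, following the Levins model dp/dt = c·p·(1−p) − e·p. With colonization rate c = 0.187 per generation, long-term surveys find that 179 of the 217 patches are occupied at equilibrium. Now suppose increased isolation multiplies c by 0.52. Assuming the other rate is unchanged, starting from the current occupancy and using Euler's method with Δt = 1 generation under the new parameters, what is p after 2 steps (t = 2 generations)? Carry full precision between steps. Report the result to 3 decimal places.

Observed p* = 179/217 = 0.82488.
Balance c(1−p*) = e gives e = 0.187×(1 − 0.82488) = 0.03275.
Starting from p₀ = 0.82488; update p ← p + (dp/dt)·Δt with the new parameters.
step 1: Δp = -0.01297, p = 0.81192
step 2: Δp = -0.01174, p = 0.80018

0.800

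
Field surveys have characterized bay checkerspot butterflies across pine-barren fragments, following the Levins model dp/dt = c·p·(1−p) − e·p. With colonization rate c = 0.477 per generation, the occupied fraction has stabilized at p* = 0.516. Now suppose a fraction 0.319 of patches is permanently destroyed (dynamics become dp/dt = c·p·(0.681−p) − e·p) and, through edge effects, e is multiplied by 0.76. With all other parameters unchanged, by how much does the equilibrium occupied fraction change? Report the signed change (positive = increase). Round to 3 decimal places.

-0.203

Balance c(1−p*) = e gives e = 0.477×(1 − 0.51600) = 0.23087.
New p* = 0.681 − e/c = 0.681 − 0.17546/0.47700 = 0.31316.
Δp* = 0.31316 − 0.51600 = -0.20284.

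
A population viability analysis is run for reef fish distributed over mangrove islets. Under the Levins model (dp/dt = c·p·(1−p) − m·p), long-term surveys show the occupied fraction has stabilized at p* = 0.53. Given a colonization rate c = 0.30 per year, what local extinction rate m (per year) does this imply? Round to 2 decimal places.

At equilibrium c(1−p*) = m.
m = 0.30 × (1 − 0.53) = 0.30 × 0.4700 = 0.1410.

0.14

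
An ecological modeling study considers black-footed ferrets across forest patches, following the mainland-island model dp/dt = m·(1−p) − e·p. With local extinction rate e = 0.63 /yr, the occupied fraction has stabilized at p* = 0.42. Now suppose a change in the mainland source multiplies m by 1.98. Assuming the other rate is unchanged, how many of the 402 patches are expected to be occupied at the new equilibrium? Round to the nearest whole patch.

237

Balance m(1−p*) = e·p* gives m = e·p*/(1−p*) = 0.63×0.42000/0.58000 = 0.45621.
New p* = m/(m+e) = 0.90330/(0.90330+0.63000) = 0.58912.
Expected occupied = 402 × 0.58912 = 236.83 ≈ 237.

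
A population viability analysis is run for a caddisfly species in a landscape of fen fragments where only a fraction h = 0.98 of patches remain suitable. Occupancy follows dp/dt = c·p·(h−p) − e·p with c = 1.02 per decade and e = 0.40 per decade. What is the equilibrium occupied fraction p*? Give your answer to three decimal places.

0.588

Setting dp/dt = 0 and dividing by p* gives c·(h−p*) = e.
So p* = h − e/c = 0.98 − 0.40/1.02 = 0.98 − 0.3922 = 0.5878.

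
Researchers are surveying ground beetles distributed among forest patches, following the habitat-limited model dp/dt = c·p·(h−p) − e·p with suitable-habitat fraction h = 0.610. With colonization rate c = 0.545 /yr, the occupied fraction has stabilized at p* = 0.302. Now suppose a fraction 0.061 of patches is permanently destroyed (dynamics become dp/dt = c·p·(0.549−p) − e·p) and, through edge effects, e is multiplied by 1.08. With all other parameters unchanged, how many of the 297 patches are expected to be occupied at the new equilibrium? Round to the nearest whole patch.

64

Balance c(h−p*) = e gives e = 0.545×(0.61 − 0.30200) = 0.16786.
New p* = 0.549 − e/c = 0.549 − 0.18129/0.54500 = 0.21636.
Expected occupied = 297 × 0.21636 = 64.26 ≈ 64.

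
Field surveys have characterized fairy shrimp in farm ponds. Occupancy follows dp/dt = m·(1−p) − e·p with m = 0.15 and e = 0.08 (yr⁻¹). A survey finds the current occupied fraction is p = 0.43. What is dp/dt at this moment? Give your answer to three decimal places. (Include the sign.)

0.051

Colonization term: m·(1−p) = 0.15×0.5700 = 0.08550.
Extinction term: e·p = 0.03440.
dp/dt = 0.08550 − 0.03440 = 0.05110.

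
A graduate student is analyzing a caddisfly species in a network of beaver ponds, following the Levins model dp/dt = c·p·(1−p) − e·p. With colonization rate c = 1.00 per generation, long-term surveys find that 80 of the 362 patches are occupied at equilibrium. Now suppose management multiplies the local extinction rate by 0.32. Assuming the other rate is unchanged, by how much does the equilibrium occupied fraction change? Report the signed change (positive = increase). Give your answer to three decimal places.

Observed p* = 80/362 = 0.22099.
Balance c(1−p*) = e gives e = 1.00×(1 − 0.22099) = 0.77901.
New p* = 1 − e/c = 1 − 0.24928/1.00000 = 0.75072.
Δp* = 0.75072 − 0.22099 = +0.52973.

0.530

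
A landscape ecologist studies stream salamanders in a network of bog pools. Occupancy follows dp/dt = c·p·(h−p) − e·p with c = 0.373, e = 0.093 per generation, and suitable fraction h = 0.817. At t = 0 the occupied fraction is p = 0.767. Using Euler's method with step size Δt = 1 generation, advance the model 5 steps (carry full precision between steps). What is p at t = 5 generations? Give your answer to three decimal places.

0.613

Update rule: p ← p + [c·p·(h−p) − e·p]·Δt with Δt = 1.
p: 0.76700 → 0.70997  (Δp = -0.05703)
p: 0.70997 → 0.67229  (Δp = -0.03768)
p: 0.67229 → 0.64605  (Δp = -0.02623)
p: 0.64605 → 0.62717  (Δp = -0.01889)
p: 0.62717 → 0.61325  (Δp = -0.01392)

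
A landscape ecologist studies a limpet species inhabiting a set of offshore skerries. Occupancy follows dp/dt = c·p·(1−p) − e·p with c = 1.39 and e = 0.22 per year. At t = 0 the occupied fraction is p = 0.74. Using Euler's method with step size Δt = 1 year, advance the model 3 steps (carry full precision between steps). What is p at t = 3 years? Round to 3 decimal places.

Update rule: p ← p + [c·p·(1−p) − e·p]·Δt with Δt = 1.
  1  |  dp/dt·Δt = +0.104636  |  p_1 = 0.844636
  2  |  dp/dt·Δt = -0.003416  |  p_2 = 0.841220
  3  |  dp/dt·Δt = +0.000592  |  p_3 = 0.841812

0.842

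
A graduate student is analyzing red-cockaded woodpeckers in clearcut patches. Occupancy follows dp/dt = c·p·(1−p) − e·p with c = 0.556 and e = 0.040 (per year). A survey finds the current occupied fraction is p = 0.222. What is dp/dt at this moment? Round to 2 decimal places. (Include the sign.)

0.09

Colonization term: c·p·(1−p) = 0.556×0.222×0.7780 = 0.09603.
Extinction term: e·p = 0.00888.
dp/dt = 0.09603 − 0.00888 = 0.08715.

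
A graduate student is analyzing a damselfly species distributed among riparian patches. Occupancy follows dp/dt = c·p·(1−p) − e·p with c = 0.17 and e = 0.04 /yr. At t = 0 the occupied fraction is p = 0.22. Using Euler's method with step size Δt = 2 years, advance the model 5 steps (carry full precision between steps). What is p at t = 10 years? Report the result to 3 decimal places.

0.452

Update rule: p ← p + [c·p·(1−p) − e·p]·Δt with Δt = 2.
step 1: Δp = +0.04074, p = 0.26074
step 2: Δp = +0.04468, p = 0.30542
step 3: Δp = +0.04769, p = 0.35312
step 4: Δp = +0.04942, p = 0.40253
step 5: Δp = +0.04957, p = 0.45210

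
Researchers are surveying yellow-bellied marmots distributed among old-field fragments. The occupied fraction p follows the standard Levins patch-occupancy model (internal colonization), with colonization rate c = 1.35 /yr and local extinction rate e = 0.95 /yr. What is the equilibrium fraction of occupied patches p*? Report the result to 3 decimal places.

At equilibrium, colonization balances extinction: c·p*·(1−p*) = e·p*.
So p* = 1 − e/c = 1 − 0.95/1.35 = 1 − 0.7037 = 0.2963.

0.296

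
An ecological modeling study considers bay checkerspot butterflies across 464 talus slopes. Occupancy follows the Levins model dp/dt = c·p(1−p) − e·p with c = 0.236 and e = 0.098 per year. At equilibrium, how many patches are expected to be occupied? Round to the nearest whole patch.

271

p* = 1 − e/c = 1 − 0.098/0.236 = 0.5847.
Expected occupied patches = N × p* = 464 × 0.5847 = 271.32 ≈ 271.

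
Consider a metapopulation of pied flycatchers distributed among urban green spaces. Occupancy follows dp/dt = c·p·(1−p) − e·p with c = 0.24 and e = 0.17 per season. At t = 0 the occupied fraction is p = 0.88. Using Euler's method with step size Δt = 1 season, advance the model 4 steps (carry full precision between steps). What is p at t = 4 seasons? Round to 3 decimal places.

Update rule: p ← p + [c·p·(1−p) − e·p]·Δt with Δt = 1.
step 1: Δp = -0.12426, p = 0.75574
step 2: Δp = -0.08417, p = 0.67157
step 3: Δp = -0.06123, p = 0.61034
step 4: Δp = -0.04668, p = 0.56366

0.564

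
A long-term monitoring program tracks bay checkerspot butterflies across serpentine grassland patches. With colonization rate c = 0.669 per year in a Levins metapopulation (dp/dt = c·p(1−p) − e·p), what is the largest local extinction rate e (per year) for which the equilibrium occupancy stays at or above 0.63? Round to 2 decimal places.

0.25

1 − e/c ≥ 0.63 ⇒ e ≤ c(1 − 0.63) = 0.669 × 0.3700.
e_max = 0.2475.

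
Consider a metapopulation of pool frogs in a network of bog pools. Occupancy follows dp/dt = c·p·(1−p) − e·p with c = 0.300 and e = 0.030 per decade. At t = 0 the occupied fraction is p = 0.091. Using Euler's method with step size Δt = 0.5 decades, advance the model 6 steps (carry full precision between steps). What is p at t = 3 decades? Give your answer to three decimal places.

Update rule: p ← p + [c·p·(1−p) − e·p]·Δt with Δt = 0.5.
  1  |  dp/dt·Δt = +0.011043  |  p_1 = 0.102043
  2  |  dp/dt·Δt = +0.012214  |  p_2 = 0.114257
  3  |  dp/dt·Δt = +0.013466  |  p_3 = 0.127723
  4  |  dp/dt·Δt = +0.014796  |  p_4 = 0.142519
  5  |  dp/dt·Δt = +0.016193  |  p_5 = 0.158712
  6  |  dp/dt·Δt = +0.017648  |  p_6 = 0.176360

0.176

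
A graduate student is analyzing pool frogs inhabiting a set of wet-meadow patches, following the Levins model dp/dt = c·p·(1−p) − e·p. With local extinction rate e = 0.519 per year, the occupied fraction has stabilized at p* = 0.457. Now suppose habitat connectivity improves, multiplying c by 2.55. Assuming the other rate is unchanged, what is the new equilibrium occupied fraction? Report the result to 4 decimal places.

0.7871

Balance c(1−p*) = e gives c = e/(1 − 0.45700) = 0.519/0.54300 = 0.95580.
New p* = 1 − e/c = 1 − 0.51900/2.43729 = 0.78706.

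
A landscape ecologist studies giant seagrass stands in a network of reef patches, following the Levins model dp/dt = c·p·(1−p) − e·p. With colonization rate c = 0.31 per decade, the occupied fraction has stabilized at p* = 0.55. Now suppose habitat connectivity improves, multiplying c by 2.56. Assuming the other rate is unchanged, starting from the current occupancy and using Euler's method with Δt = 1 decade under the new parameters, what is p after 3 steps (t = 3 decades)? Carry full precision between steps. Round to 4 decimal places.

Balance c(1−p*) = e gives e = 0.31×(1 − 0.55000) = 0.13950.
Starting from p₀ = 0.55000; update p ← p + (dp/dt)·Δt with the new parameters.
  1  |  dp/dt·Δt = +0.119691  |  p_1 = 0.669691
  2  |  dp/dt·Δt = +0.082126  |  p_2 = 0.751817
  3  |  dp/dt·Δt = +0.043198  |  p_3 = 0.795015

0.7950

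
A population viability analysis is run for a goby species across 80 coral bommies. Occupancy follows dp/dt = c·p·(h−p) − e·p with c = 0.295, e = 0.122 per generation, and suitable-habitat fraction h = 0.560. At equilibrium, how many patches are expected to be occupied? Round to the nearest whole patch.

p* = h − e/c = 0.560 − 0.4136 = 0.1464.
Expected occupied patches = N × p* = 80 × 0.1464 = 11.72 ≈ 12.

12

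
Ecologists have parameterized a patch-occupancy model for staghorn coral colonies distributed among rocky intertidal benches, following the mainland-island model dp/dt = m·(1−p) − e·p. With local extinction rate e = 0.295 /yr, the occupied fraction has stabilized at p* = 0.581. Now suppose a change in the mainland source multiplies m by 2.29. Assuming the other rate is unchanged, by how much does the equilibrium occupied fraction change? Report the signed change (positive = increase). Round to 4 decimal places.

Balance m(1−p*) = e·p* gives m = e·p*/(1−p*) = 0.295×0.58100/0.41900 = 0.40906.
New p* = m/(m+e) = 0.93675/(0.93675+0.29500) = 0.76050.
Δp* = 0.76050 − 0.58100 = +0.17950.

0.1795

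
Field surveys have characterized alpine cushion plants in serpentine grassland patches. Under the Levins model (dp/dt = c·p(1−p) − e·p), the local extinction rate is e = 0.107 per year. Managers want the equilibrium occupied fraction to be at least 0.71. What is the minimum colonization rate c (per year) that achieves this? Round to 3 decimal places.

p* = 1 − e/c ≥ 0.71 requires e/c ≤ 0.2900, i.e. c ≥ e/0.2900.
c_min = 0.107/0.2900 = 0.3690.

0.369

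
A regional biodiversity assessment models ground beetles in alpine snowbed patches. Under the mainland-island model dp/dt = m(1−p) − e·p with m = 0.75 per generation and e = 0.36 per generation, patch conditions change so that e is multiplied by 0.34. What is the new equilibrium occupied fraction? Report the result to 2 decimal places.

0.86

Before: p* = 0.75/(0.75+0.36) = 0.6757.
After: m = 0.75, e = 0.1224; p* = 0.75/0.8724 = 0.8597.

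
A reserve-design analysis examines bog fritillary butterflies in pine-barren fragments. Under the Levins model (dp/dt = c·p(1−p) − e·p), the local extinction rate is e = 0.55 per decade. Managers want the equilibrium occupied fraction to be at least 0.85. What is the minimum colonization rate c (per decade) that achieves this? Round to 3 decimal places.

3.667

p* = 1 − e/c ≥ 0.85 requires e/c ≤ 0.1500, i.e. c ≥ e/0.1500.
c_min = 0.55/0.1500 = 3.6667.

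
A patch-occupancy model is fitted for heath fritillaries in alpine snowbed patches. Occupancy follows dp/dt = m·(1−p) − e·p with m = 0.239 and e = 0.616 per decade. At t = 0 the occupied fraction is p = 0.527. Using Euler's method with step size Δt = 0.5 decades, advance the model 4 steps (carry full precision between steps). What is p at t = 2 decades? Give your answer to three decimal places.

0.306

Update rule: p ← p + [m·(1−p) − e·p]·Δt with Δt = 0.5.
step 1: Δp = -0.10579, p = 0.42121
step 2: Δp = -0.06057, p = 0.36064
step 3: Δp = -0.03467, p = 0.32597
step 4: Δp = -0.01985, p = 0.30612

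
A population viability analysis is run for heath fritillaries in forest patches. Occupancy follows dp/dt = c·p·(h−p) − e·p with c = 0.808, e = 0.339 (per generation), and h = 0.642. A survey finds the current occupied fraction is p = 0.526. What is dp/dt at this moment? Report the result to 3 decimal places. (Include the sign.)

Colonization term: c·p·(h−p) = 0.808×0.526×0.1160 = 0.04930.
Extinction term: e·p = 0.17831.
dp/dt = 0.04930 − 0.17831 = -0.12901.

-0.129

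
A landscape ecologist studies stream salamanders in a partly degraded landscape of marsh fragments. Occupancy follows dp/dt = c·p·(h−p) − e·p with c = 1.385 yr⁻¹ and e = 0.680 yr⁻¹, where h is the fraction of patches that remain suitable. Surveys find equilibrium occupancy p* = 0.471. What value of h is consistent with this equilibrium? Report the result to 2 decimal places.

At equilibrium c(h−p*) = e, so h = p* + e/c.
h = 0.471 + 0.680/1.385 = 0.471 + 0.4910 = 0.9620.

0.96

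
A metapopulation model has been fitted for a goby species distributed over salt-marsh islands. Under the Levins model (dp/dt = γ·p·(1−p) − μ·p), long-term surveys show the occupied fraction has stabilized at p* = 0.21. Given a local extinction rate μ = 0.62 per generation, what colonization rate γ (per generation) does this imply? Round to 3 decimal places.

0.785

At equilibrium γ(1−p*) = μ, so γ = μ/(1−p*).
γ = 0.62/(1 − 0.21) = 0.62/0.7900 = 0.7848.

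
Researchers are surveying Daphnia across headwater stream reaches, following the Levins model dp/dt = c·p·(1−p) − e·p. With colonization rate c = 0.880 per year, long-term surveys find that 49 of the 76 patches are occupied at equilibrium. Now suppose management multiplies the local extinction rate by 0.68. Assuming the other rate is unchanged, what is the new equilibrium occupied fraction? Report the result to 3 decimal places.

Observed p* = 49/76 = 0.64474.
Balance c(1−p*) = e gives e = 0.880×(1 − 0.64474) = 0.31263.
New p* = 1 − e/c = 1 − 0.21259/0.88000 = 0.75842.

0.758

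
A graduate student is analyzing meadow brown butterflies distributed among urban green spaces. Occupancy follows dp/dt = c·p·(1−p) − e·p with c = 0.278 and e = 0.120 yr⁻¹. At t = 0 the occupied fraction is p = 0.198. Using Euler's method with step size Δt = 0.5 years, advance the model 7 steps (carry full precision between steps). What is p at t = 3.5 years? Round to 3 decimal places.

0.273

Update rule: p ← p + [c·p·(1−p) − e·p]·Δt with Δt = 0.5.
t = 0.5: p = 0.19800 + (+0.01019) = 0.20819
t = 1: p = 0.20819 + (+0.01042) = 0.21862
t = 1.5: p = 0.21862 + (+0.01063) = 0.22924
t = 2: p = 0.22924 + (+0.01081) = 0.24005
t = 2.5: p = 0.24005 + (+0.01095) = 0.25100
t = 3: p = 0.25100 + (+0.01107) = 0.26207
t = 3.5: p = 0.26207 + (+0.01116) = 0.27323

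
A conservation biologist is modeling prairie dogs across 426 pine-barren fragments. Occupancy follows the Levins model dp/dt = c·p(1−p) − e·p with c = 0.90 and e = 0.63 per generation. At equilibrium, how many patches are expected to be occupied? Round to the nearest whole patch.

p* = 1 − e/c = 1 − 0.63/0.90 = 0.3000.
Expected occupied patches = N × p* = 426 × 0.3000 = 127.80 ≈ 128.

128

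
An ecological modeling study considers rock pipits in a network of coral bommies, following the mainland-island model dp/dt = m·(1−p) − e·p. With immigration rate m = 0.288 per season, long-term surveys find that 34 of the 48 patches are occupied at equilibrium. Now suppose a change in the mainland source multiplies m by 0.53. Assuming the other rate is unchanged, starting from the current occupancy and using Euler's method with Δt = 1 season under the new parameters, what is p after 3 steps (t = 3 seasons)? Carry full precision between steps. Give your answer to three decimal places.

0.619

Observed p* = 34/48 = 0.70833.
Balance m(1−p*) = e·p* gives e = m(1−p*)/p* = 0.288×0.29167/0.70833 = 0.11859.
Starting from p₀ = 0.70833; update p ← p + (dp/dt)·Δt with the new parameters.
p: 0.70833 → 0.66885  (Δp = -0.03948)
p: 0.66885 → 0.64008  (Δp = -0.02877)
p: 0.64008 → 0.61911  (Δp = -0.02097)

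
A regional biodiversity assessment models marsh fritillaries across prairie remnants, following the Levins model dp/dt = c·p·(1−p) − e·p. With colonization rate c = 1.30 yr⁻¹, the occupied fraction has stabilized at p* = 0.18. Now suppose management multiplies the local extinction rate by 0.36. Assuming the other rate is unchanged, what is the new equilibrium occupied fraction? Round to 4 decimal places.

0.7048

Balance c(1−p*) = e gives e = 1.30×(1 − 0.18000) = 1.06600.
New p* = 1 − e/c = 1 − 0.38376/1.30000 = 0.70480.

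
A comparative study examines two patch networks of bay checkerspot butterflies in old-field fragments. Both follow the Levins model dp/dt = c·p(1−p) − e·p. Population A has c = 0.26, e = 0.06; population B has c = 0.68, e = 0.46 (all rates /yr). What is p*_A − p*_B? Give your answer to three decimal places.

0.446

A: p*_A = 1 − 0.06/0.26 = 0.7692.
B: p*_B = 1 − 0.46/0.68 = 0.3235.
p*_A − p*_B = 0.7692 − 0.3235 = 0.4457.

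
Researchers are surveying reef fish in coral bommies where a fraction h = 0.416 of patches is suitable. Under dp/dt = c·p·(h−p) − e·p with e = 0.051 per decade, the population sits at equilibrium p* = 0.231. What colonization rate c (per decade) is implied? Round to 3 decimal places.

0.276

At equilibrium c(h−p*) = e, so c = e/(h−p*).
c = 0.051/(0.416 − 0.231) = 0.051/0.1850 = 0.2757.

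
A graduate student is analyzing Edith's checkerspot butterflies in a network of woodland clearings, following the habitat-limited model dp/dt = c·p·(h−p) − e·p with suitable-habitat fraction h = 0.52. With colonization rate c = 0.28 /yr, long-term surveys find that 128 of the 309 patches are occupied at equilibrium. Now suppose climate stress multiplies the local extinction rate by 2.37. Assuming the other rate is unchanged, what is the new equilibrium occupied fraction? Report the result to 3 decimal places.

0.269

Observed p* = 128/309 = 0.41424.
Balance c(h−p*) = e gives e = 0.28×(0.52 − 0.41424) = 0.02961.
New p* = 0.52 − e/c = 0.52 − 0.07018/0.28000 = 0.26936.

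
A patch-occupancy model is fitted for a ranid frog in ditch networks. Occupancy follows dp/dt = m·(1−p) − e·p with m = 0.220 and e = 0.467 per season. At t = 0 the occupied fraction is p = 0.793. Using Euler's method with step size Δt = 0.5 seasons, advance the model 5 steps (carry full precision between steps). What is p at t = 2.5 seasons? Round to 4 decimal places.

Update rule: p ← p + [m·(1−p) − e·p]·Δt with Δt = 0.5.
t = 0.5: p = 0.79300 + (-0.16240) = 0.63060
t = 1: p = 0.63060 + (-0.10661) = 0.52399
t = 1.5: p = 0.52399 + (-0.06999) = 0.45400
t = 2: p = 0.45400 + (-0.04595) = 0.40805
t = 2.5: p = 0.40805 + (-0.03017) = 0.37789

0.3779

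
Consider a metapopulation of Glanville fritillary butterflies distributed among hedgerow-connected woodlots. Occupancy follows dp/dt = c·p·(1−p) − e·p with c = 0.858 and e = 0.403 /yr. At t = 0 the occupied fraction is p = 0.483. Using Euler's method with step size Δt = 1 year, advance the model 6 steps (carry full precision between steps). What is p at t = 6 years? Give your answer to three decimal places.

0.529

Update rule: p ← p + [c·p·(1−p) − e·p]·Δt with Δt = 1.
p: 0.48300 → 0.50260  (Δp = +0.01960)
p: 0.50260 → 0.51455  (Δp = +0.01195)
p: 0.51455 → 0.52150  (Δp = +0.00696)
p: 0.52150 → 0.52544  (Δp = +0.00394)
p: 0.52544 → 0.52763  (Δp = +0.00219)
p: 0.52763 → 0.52884  (Δp = +0.00121)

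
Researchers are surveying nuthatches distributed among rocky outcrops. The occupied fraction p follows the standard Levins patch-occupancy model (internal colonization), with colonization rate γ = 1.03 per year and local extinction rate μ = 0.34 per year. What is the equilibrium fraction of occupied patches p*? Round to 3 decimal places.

0.670

Setting dp/dt = 0 and dividing through by p* gives γ·(1−p*) = μ.
So p* = 1 − μ/γ = 1 − 0.34/1.03 = 1 − 0.3301 = 0.6699.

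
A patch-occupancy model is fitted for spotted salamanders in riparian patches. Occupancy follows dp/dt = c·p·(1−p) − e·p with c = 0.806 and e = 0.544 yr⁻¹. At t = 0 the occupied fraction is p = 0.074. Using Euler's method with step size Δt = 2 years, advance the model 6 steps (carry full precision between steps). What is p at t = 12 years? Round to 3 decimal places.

0.288

Update rule: p ← p + [c·p·(1−p) − e·p]·Δt with Δt = 2.
p: 0.07400 → 0.10395  (Δp = +0.02995)
p: 0.10395 → 0.14100  (Δp = +0.03705)
p: 0.14100 → 0.18284  (Δp = +0.04184)
p: 0.18284 → 0.22475  (Δp = +0.04192)
p: 0.22475 → 0.26110  (Δp = +0.03634)
p: 0.26110 → 0.28802  (Δp = +0.02692)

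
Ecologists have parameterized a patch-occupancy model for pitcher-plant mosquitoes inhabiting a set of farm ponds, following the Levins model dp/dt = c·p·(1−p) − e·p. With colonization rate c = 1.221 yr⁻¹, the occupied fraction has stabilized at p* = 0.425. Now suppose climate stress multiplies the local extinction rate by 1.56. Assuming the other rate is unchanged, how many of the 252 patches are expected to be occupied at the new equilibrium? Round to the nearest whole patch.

26

Balance c(1−p*) = e gives e = 1.221×(1 − 0.42500) = 0.70208.
New p* = 1 − e/c = 1 − 1.09524/1.22100 = 0.10300.
Expected occupied = 252 × 0.10300 = 25.96 ≈ 26.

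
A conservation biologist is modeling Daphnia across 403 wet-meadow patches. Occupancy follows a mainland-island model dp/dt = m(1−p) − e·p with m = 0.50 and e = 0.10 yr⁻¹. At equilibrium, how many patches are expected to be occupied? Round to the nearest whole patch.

p* = m/(m+e) = 0.50/0.6000 = 0.8333.
Expected occupied patches = N × p* = 403 × 0.8333 = 335.83 ≈ 336.

336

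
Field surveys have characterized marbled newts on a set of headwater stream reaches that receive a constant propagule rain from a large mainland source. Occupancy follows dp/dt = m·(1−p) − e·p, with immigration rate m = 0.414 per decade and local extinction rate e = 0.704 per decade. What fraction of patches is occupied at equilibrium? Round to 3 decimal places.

Setting dp/dt = 0: m − m·p* = e·p*, so m = (m+e)·p*.
p* = m/(m+e) = 0.414/(0.414+0.704) = 0.414/1.1180 = 0.3703.

0.370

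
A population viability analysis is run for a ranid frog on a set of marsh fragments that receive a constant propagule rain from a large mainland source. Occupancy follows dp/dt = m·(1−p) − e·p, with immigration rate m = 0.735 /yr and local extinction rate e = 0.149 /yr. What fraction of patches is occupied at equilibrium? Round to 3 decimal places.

At equilibrium the propagule rain into empty patches balances local extinction: m(1−p*) = e·p*.
p* = m/(m+e) = 0.735/(0.735+0.149) = 0.735/0.8840 = 0.8314.

0.831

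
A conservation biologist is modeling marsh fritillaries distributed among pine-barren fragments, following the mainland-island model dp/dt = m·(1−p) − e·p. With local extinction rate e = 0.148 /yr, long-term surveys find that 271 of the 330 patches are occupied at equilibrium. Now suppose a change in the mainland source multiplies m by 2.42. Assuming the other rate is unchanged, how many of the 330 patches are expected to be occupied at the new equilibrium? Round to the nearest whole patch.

Observed p* = 271/330 = 0.82121.
Balance m(1−p*) = e·p* gives m = e·p*/(1−p*) = 0.148×0.82121/0.17879 = 0.67979.
New p* = m/(m+e) = 1.64509/(1.64509+0.14800) = 0.91746.
Expected occupied = 330 × 0.91746 = 302.76 ≈ 303.

303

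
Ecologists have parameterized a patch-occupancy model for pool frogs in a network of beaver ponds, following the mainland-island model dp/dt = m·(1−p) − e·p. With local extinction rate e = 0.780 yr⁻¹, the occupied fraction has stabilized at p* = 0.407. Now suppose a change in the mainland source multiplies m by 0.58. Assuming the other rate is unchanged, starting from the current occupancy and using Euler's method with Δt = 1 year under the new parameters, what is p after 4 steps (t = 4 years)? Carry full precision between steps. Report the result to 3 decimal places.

Balance m(1−p*) = e·p* gives m = e·p*/(1−p*) = 0.780×0.40700/0.59300 = 0.53535.
Starting from p₀ = 0.40700; update p ← p + (dp/dt)·Δt with the new parameters.
  1  |  dp/dt·Δt = -0.133333  |  p_1 = 0.273667
  2  |  dp/dt·Δt = +0.012067  |  p_2 = 0.285734
  3  |  dp/dt·Δt = -0.001092  |  p_3 = 0.284641
  4  |  dp/dt·Δt = +0.000099  |  p_4 = 0.284740

0.285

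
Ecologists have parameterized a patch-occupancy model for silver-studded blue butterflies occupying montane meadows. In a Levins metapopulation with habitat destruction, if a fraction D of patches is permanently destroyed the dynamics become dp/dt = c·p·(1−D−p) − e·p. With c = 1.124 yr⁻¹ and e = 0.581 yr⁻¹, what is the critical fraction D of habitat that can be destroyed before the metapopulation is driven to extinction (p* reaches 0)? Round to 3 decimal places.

0.483

The nontrivial equilibrium is p* = (1−D) − e/c; extinction occurs when this hits zero.
So D_crit = 1 − e/c = 1 − 0.581/1.124 = 1 − 0.5169 = 0.4831.
Note this equals the original equilibrium occupancy — the Levins extinction-debt result.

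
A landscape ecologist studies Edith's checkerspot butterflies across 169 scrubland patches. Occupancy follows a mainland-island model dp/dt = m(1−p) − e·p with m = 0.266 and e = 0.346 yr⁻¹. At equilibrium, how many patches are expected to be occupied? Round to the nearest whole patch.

p* = m/(m+e) = 0.266/0.6120 = 0.4346.
Expected occupied patches = N × p* = 169 × 0.4346 = 73.45 ≈ 73.

73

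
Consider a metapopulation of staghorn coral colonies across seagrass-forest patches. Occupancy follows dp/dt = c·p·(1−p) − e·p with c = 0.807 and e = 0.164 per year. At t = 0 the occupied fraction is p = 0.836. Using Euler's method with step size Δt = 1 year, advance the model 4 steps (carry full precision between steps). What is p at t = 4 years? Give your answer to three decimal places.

Update rule: p ← p + [c·p·(1−p) − e·p]·Δt with Δt = 1.
p: 0.83600 → 0.80954  (Δp = -0.02646)
p: 0.80954 → 0.80120  (Δp = -0.00834)
p: 0.80120 → 0.79834  (Δp = -0.00286)
p: 0.79834 → 0.79733  (Δp = -0.00101)

0.797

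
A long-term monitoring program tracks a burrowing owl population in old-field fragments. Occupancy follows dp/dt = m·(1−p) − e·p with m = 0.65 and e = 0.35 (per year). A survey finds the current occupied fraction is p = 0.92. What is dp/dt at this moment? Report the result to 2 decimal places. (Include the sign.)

-0.27

Colonization term: m·(1−p) = 0.65×0.0800 = 0.05200.
Extinction term: e·p = 0.32200.
dp/dt = 0.05200 − 0.32200 = -0.27000.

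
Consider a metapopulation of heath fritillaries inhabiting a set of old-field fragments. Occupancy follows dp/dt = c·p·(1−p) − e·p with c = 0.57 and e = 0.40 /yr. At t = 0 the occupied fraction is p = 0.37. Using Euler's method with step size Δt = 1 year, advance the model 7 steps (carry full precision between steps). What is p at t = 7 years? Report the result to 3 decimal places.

0.314

Update rule: p ← p + [c·p·(1−p) − e·p]·Δt with Δt = 1.
step 1: Δp = -0.01513, p = 0.35487
step 2: Δp = -0.01145, p = 0.34341
step 3: Δp = -0.00884, p = 0.33457
step 4: Δp = -0.00693, p = 0.32764
step 5: Δp = -0.00549, p = 0.32215
step 6: Δp = -0.00439, p = 0.31776
step 7: Δp = -0.00354, p = 0.31423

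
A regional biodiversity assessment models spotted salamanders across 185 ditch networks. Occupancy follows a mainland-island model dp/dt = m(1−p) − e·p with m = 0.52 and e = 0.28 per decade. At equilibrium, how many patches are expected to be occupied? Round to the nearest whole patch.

p* = m/(m+e) = 0.52/0.8000 = 0.6500.
Expected occupied patches = N × p* = 185 × 0.6500 = 120.25 ≈ 120.

120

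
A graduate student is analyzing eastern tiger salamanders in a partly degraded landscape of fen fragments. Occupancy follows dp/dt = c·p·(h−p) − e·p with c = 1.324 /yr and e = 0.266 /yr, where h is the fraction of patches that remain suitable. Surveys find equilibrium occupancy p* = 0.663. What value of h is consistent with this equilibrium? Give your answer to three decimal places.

0.864

At equilibrium c(h−p*) = e, so h = p* + e/c.
h = 0.663 + 0.266/1.324 = 0.663 + 0.2009 = 0.8639.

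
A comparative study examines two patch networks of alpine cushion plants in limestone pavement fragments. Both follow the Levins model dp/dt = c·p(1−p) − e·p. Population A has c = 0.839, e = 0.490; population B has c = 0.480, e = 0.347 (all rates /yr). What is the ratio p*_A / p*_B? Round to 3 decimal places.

1.501

A: p*_A = 1 − 0.490/0.839 = 0.4160.
B: p*_B = 1 − 0.347/0.480 = 0.2771.
p*_A / p*_B = 0.4160/0.2771 = 1.5013.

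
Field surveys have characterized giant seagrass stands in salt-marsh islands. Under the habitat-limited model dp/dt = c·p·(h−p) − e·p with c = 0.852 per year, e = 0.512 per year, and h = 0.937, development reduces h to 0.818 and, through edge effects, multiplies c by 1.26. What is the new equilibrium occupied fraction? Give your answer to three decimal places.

0.341

Before: p* = h − e/c = 0.937 − 0.512/0.852 = 0.937 − 0.6009 = 0.3361.
After: c = 1.07352, e = 0.512, h = 0.818; p* = 0.818 − 0.512/1.07352 = 0.3411.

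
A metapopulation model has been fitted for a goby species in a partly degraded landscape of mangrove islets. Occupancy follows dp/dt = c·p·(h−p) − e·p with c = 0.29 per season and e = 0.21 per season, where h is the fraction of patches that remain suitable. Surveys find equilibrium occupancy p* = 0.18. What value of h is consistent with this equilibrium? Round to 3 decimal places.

0.904

At equilibrium c(h−p*) = e, so h = p* + e/c.
h = 0.18 + 0.21/0.29 = 0.18 + 0.7241 = 0.9041.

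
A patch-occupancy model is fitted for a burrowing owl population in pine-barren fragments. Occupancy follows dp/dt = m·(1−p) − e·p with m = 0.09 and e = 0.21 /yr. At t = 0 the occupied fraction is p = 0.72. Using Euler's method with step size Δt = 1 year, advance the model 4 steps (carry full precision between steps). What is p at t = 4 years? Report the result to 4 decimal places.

Update rule: p ← p + [m·(1−p) − e·p]·Δt with Δt = 1.
p: 0.72000 → 0.59400  (Δp = -0.12600)
p: 0.59400 → 0.50580  (Δp = -0.08820)
p: 0.50580 → 0.44406  (Δp = -0.06174)
p: 0.44406 → 0.40084  (Δp = -0.04322)

0.4008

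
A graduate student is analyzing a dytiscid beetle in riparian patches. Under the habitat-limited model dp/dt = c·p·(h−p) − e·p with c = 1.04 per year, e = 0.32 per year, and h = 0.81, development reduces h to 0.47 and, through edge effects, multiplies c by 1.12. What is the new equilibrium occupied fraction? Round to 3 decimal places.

0.195

Before: p* = h − e/c = 0.81 − 0.32/1.04 = 0.81 − 0.3077 = 0.5023.
After: c = 1.1648, e = 0.32, h = 0.47; p* = 0.47 − 0.32/1.1648 = 0.1953.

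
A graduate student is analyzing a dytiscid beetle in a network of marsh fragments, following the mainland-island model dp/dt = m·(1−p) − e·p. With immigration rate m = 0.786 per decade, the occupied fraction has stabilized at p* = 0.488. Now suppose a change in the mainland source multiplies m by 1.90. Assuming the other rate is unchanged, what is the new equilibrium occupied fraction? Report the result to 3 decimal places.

0.644

Balance m(1−p*) = e·p* gives e = m(1−p*)/p* = 0.786×0.51200/0.48800 = 0.82466.
New p* = m/(m+e) = 1.49340/(1.49340+0.82466) = 0.64425.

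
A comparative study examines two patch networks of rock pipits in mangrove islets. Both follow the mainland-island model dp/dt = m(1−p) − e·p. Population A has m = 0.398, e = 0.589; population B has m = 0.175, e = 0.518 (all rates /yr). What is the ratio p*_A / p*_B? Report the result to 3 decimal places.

1.597

A: p*_A = m/(m+e) = 0.398/0.9870 = 0.4032.
B: p*_B = 0.175/0.6930 = 0.2525.
p*_A / p*_B = 0.4032/0.2525 = 1.5968.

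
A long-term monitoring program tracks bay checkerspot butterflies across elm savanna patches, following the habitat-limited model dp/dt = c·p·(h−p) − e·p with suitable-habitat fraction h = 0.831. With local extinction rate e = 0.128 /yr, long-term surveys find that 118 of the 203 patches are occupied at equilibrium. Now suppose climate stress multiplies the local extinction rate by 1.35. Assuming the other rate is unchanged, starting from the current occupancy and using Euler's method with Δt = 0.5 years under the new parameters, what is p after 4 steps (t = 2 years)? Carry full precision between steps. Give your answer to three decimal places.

Observed p* = 118/203 = 0.58128.
Balance c(h−p*) = e gives c = e/(0.831 − 0.58128) = 0.128/0.24972 = 0.51258.
Starting from p₀ = 0.58128; update p ← p + (dp/dt)·Δt with the new parameters.
p: 0.58128 → 0.56826  (Δp = -0.01302)
p: 0.56826 → 0.55743  (Δp = -0.01083)
p: 0.55743 → 0.54835  (Δp = -0.00908)
p: 0.54835 → 0.54069  (Δp = -0.00765)

0.541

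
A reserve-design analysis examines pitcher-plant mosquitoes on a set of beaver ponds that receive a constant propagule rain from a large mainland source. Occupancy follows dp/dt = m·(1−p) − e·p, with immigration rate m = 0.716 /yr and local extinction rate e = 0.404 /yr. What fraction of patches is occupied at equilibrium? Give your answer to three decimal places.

0.639

At equilibrium the propagule rain into empty patches balances local extinction: m(1−p*) = e·p*.
p* = m/(m+e) = 0.716/(0.716+0.404) = 0.716/1.1200 = 0.6393.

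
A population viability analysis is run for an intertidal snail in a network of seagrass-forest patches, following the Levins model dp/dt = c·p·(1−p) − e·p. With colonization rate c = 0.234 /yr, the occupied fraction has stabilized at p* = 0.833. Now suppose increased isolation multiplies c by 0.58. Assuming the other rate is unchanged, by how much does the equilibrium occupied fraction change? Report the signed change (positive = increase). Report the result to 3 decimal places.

Balance c(1−p*) = e gives e = 0.234×(1 − 0.83300) = 0.03908.
New p* = 1 − e/c = 1 − 0.03908/0.13572 = 0.71205.
Δp* = 0.71205 − 0.83300 = -0.12095.

-0.121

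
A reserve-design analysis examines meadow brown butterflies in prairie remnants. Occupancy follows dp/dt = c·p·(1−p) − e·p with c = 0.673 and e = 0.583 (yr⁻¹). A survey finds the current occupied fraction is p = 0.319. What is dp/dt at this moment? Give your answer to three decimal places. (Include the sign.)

-0.040

Colonization term: c·p·(1−p) = 0.673×0.319×0.6810 = 0.14620.
Extinction term: e·p = 0.18598.
dp/dt = 0.14620 − 0.18598 = -0.03978.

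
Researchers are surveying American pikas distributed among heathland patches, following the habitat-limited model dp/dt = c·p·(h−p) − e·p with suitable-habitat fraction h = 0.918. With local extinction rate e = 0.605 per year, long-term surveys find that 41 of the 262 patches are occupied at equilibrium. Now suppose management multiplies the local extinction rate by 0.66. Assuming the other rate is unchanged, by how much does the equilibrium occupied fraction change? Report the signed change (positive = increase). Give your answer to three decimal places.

Observed p* = 41/262 = 0.15649.
Balance c(h−p*) = e gives c = e/(0.918 − 0.15649) = 0.605/0.76151 = 0.79447.
New p* = 0.918 − e/c = 0.918 − 0.39930/0.79447 = 0.41540.
Δp* = 0.41540 − 0.15649 = +0.25891.

0.259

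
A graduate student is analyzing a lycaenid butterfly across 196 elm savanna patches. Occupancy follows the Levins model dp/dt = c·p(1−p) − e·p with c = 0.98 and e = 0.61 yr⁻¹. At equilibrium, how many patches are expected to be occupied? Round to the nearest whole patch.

74

p* = 1 − e/c = 1 − 0.61/0.98 = 0.3776.
Expected occupied patches = N × p* = 196 × 0.3776 = 74.00 ≈ 74.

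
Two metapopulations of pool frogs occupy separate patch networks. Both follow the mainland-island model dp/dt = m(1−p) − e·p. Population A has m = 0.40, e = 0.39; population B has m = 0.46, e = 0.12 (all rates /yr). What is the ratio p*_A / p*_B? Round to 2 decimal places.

A: p*_A = m/(m+e) = 0.40/0.7900 = 0.5063.
B: p*_B = 0.46/0.5800 = 0.7931.
p*_A / p*_B = 0.5063/0.7931 = 0.6384.

0.64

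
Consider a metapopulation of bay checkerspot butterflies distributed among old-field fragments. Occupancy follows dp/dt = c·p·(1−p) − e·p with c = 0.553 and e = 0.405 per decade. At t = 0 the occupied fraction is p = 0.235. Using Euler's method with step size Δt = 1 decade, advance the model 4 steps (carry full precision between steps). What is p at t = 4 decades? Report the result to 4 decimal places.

0.2492

Update rule: p ← p + [c·p·(1−p) − e·p]·Δt with Δt = 1.
  1  |  dp/dt·Δt = +0.004241  |  p_1 = 0.239241
  2  |  dp/dt·Δt = +0.003756  |  p_2 = 0.242997
  3  |  dp/dt·Δt = +0.003310  |  p_3 = 0.246307
  4  |  dp/dt·Δt = +0.002905  |  p_4 = 0.249211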